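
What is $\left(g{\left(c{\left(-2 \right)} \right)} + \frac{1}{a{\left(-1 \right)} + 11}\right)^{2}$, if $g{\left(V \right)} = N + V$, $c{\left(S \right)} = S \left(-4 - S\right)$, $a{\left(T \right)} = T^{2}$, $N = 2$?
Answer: $\frac{5329}{144} \approx 37.007$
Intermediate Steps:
$g{\left(V \right)} = 2 + V$
$\left(g{\left(c{\left(-2 \right)} \right)} + \frac{1}{a{\left(-1 \right)} + 11}\right)^{2} = \left(\left(2 - - 2 \left(4 - 2\right)\right) + \frac{1}{\left(-1\right)^{2} + 11}\right)^{2} = \left(\left(2 - \left(-2\right) 2\right) + \frac{1}{1 + 11}\right)^{2} = \left(\left(2 + 4\right) + \frac{1}{12}\right)^{2} = \left(6 + \frac{1}{12}\right)^{2} = \left(\frac{73}{12}\right)^{2} = \frac{5329}{144}$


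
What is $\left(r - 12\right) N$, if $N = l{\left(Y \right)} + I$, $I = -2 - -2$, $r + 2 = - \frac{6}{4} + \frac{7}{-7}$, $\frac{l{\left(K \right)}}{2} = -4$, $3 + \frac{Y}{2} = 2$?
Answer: $132$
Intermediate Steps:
$Y = -2$ ($Y = -6 + 2 \cdot 2 = -6 + 4 = -2$)
$l{\left(K \right)} = -8$ ($l{\left(K \right)} = 2 \left(-4\right) = -8$)
$r = - \frac{9}{2}$ ($r = -2 + \left(- \frac{6}{4} + \frac{7}{-7}\right) = -2 + \left(\left(-6\right) \frac{1}{4} + 7 \left(- \frac{1}{7}\right)\right) = -2 - \frac{5}{2} = - \frac{9}{2} \approx -4.5$)
$I = 0$ ($I = -2 + 2 = 0$)
$N = -8$ ($N = -8 + 0 = -8$)
$\left(r - 12\right) N = \left(- \frac{9}{2} - 12\right) \left(-8\right) = \left(- \frac{33}{2}\right) \left(-8\right) = 132$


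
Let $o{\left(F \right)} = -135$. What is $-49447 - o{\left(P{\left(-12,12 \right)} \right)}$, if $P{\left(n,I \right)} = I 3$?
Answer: $-49312$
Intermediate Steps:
$P{\left(n,I \right)} = 3 I$
$-49447 - o{\left(P{\left(-12,12 \right)} \right)} = -49447 - -135 = -49447 + 135 = -49312$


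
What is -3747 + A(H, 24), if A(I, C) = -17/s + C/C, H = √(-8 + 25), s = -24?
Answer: -89887/24 ≈ -3745.3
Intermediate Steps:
H = √17 ≈ 4.1231
A(I, C) = 41/24 (A(I, C) = -17/(-24) + C/C = -17*(-1/24) + 1 = 17/24 + 1 = 41/24)
-3747 + A(H, 24) = -3747 + 41/24 = -89887/24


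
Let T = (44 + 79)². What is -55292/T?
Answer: -55292/15129 ≈ -3.6547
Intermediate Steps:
T = 15129 (T = 123² = 15129)
-55292/T = -55292/15129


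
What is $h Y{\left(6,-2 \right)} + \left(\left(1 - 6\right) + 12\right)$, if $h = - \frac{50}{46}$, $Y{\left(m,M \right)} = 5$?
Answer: $\frac{36}{23} \approx 1.5652$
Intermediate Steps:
$h = - \frac{25}{23}$ ($h = \left(-50\right) \frac{1}{46} = - \frac{25}{23} \approx -1.087$)
$h Y{\left(6,-2 \right)} + \left(\left(1 - 6\right) + 12\right) = \left(- \frac{25}{23}\right) 5 + \left(\left(1 - 6\right) + 12\right) = - \frac{125}{23} + \left(-5 + 12\right) = - \frac{125}{23} + 7 = \frac{36}{23}$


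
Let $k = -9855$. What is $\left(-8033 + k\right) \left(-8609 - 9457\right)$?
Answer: $323164608$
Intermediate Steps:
$\left(-8033 + k\right) \left(-8609 - 9457\right) = \left(-8033 - 9855\right) \left(-8609 - 9457\right) = \left(-17888\right) \left(-18066\right) = 323164608$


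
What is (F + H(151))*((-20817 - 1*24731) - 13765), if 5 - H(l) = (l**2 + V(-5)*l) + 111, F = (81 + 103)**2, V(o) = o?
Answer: -694199352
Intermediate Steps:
F = 33856 (F = 184**2 = 33856)
H(l) = -106 - l**2 + 5*l (H(l) = 5 - ((l**2 - 5*l) + 111) = 5 - (111 + l**2 - 5*l) = 5 + (-111 - l**2 + 5*l) = -106 - l**2 + 5*l)
(F + H(151))*((-20817 - 1*24731) - 13765) = (33856 + (-106 - 1*151**2 + 5*151))*((-20817 - 1*24731) - 13765) = (33856 + (-106 - 1*22801 + 755))*((-20817 - 24731) - 13765) = (33856 + (-106 - 22801 + 755))*(-45548 - 13765) = (33856 - 22152)*(-59313) = 11704*(-59313) = -694199352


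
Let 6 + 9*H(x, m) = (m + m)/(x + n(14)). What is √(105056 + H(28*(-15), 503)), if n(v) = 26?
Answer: √36693732791/591 ≈ 324.12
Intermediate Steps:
H(x, m) = -⅔ + 2*m/(9*(26 + x)) (H(x, m) = -⅔ + ((m + m)/(x + 26))/9 = -⅔ + ((2*m)/(26 + x))/9 = -⅔ + (2*m/(26 + x))/9 = -⅔ + 2*m/(9*(26 + x)))
√(105056 + H(28*(-15), 503)) = √(105056 + 2*(-78 + 503 - 84*(-15))/(9*(26 + 28*(-15)))) = √(105056 + 2*(-78 + 503 - 3*(-420))/(9*(26 - 420))) = √(105056 + (2/9)*(-78 + 503 + 1260)/(-394)) = √(105056 + (2/9)*(-1/394)*1685) = √(105056 - 1685/1773) = √(186262603/1773) = √36693732791/591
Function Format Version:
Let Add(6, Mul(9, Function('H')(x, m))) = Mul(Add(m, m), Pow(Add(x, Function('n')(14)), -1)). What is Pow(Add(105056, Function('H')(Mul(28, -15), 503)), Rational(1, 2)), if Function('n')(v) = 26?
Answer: Mul(Rational(1, 591), Pow(36693732791, Rational(1, 2))) ≈ 324.12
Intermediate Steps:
Function('H')(x, m) = Add(Rational(-2, 3), Mul(Rational(2, 9), m, Pow(Add(26, x), -1))) (Function('H')(x, m) = Add(Rational(-2, 3), Mul(Rational(1, 9), Mul(Add(m, m), Pow(Add(x, 26), -1)))) = Add(Rational(-2, 3), Mul(Rational(1, 9), Mul(Mul(2, m), Pow(Add(26, x), -1)))) = Add(Rational(-2, 3), Mul(Rational(1, 9), Mul(2, m, Pow(Add(26, x), -1)))) = Add(Rational(-2, 3), Mul(Rational(2, 9), m, Pow(Add(26, x), -1))))
Pow(Add(105056, Function('H')(Mul(28, -15), 503)), Rational(1, 2)) = Pow(Add(105056, Mul(Rational(2, 9), Pow(Add(26, Mul(28, -15)), -1), Add(-78, 503, Mul(-3, Mul(28, -15))))), Rational(1, 2)) = Pow(Add(105056, Mul(Rational(2, 9), Pow(Add(26, -420), -1), Add(-78, 503, Mul(-3, -420)))), Rational(1, 2)) = Pow(Add(105056, Mul(Rational(2, 9), Pow(-394, -1), Add(-78, 503, 1260))), Rational(1, 2)) = Pow(Add(105056, Mul(Rational(2, 9), Rational(-1, 394), 1685)), Rational(1, 2)) = Pow(Add(105056, Rational(-1685, 1773)), Rational(1, 2)) = Pow(Rational(186262603, 1773), Rational(1, 2)) = Mul(Rational(1, 591), Pow(36693732791, Rational(1, 2)))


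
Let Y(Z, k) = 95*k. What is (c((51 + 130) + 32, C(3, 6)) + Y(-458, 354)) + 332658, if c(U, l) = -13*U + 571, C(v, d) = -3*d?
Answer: 364090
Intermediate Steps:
c(U, l) = 571 - 13*U
(c((51 + 130) + 32, C(3, 6)) + Y(-458, 354)) + 332658 = ((571 - 13*((51 + 130) + 32)) + 95*354) + 332658 = ((571 - 13*(181 + 32)) + 33630) + 332658 = ((571 - 13*213) + 33630) + 332658 = ((571 - 2769) + 33630) + 332658 = (-2198 + 33630) + 332658 = 31432 + 332658 = 364090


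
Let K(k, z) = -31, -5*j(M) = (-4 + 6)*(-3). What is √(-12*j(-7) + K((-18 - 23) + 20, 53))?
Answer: I*√1135/5 ≈ 6.738*I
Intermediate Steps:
j(M) = 6/5 (j(M) = -(-4 + 6)*(-3)/5 = -2*(-3)/5 = -⅕*(-6) = 6/5)
√(-12*j(-7) + K((-18 - 23) + 20, 53)) = √(-12*6/5 - 31) = √(-72/5 - 31) = √(-227/5) = I*√1135/5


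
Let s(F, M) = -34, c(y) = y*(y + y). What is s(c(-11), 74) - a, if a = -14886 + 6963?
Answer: 7889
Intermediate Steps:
a = -7923
c(y) = 2*y**2 (c(y) = y*(2*y) = 2*y**2)
s(c(-11), 74) - a = -34 - 1*(-7923) = -34 + 7923 = 7889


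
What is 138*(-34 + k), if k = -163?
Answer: -27186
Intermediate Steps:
138*(-34 + k) = 138*(-34 - 163) = 138*(-197) = -27186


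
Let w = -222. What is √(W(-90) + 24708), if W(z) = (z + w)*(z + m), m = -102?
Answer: 2*√21153 ≈ 290.88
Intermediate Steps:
W(z) = (-222 + z)*(-102 + z) (W(z) = (z - 222)*(z - 102) = (-222 + z)*(-102 + z))
√(W(-90) + 24708) = √((22644 + (-90)² - 324*(-90)) + 24708) = √((22644 + 8100 + 29160) + 24708) = √(59904 + 24708) = √84612 = 2*√21153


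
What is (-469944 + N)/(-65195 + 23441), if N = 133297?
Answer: 336647/41754 ≈ 8.0626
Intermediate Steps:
(-469944 + N)/(-65195 + 23441) = (-469944 + 133297)/(-65195 + 23441) = -336647/(-41754) = -336647*(-1/41754) = 336647/41754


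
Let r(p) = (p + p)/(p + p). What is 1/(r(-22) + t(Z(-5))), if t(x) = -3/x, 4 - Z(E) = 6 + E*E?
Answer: 9/10 ≈ 0.90000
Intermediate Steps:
Z(E) = -2 - E² (Z(E) = 4 - (6 + E*E) = 4 - (6 + E²) = 4 + (-6 - E²) = -2 - E²)
r(p) = 1 (r(p) = (2*p)/((2*p)) = (2*p)*(1/(2*p)) = 1)
1/(r(-22) + t(Z(-5))) = 1/(1 - 3/(-2 - 1*(-5)²)) = 1/(1 - 3/(-2 - 1*25)) = 1/(1 - 3/(-2 - 25)) = 1/(1 - 3/(-27)) = 1/(1 - 3*(-1/27)) = 1/(1 + ⅑) = 1/(10/9) = 9/10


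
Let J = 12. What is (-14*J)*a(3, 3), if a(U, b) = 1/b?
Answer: -56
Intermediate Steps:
(-14*J)*a(3, 3) = -14*12/3 = -168*1/3 = -56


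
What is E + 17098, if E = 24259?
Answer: 41357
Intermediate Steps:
E + 17098 = 24259 + 17098 = 41357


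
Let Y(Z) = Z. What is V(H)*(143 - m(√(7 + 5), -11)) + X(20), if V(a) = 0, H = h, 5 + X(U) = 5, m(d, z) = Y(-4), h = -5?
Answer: 0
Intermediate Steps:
m(d, z) = -4
X(U) = 0 (X(U) = -5 + 5 = 0)
H = -5
V(H)*(143 - m(√(7 + 5), -11)) + X(20) = 0*(143 - 1*(-4)) + 0 = 0*(143 + 4) + 0 = 0*147 + 0 = 0 + 0 = 0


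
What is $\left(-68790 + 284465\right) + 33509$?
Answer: $249184$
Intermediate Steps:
$\left(-68790 + 284465\right) + 33509 = 215675 + 33509 = 249184$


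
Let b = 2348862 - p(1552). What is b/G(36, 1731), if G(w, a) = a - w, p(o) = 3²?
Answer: 782951/565 ≈ 1385.8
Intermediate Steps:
p(o) = 9
b = 2348853 (b = 2348862 - 1*9 = 2348862 - 9 = 2348853)
b/G(36, 1731) = 2348853/(1731 - 1*36) = 2348853/(1731 - 36) = 2348853/1695 = 2348853*(1/1695) = 782951/565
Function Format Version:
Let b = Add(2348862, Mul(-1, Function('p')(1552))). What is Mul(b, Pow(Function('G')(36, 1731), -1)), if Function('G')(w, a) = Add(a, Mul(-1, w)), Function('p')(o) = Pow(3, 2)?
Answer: Rational(782951, 565) ≈ 1385.8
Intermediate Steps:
Function('p')(o) = 9
b = 2348853 (b = Add(2348862, Mul(-1, 9)) = Add(2348862, -9) = 2348853)
Mul(b, Pow(Function('G')(36, 1731), -1)) = Mul(2348853, Pow(Add(1731, Mul(-1, 36)), -1)) = Mul(2348853, Pow(Add(1731, -36), -1)) = Mul(2348853, Pow(1695, -1)) = Mul(2348853, Rational(1, 1695)) = Rational(782951, 565)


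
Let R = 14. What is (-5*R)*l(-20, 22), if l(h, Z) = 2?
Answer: -140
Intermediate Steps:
(-5*R)*l(-20, 22) = -5*14*2 = -70*2 = -140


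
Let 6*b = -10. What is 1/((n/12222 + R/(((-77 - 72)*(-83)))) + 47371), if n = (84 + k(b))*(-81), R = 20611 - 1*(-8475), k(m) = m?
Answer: 16794386/795597194047 ≈ 2.1109e-5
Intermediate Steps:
b = -5/3 (b = (1/6)*(-10) = -5/3 ≈ -1.6667)
R = 29086 (R = 20611 + 8475 = 29086)
n = -6669 (n = (84 - 5/3)*(-81) = (247/3)*(-81) = -6669)
1/((n/12222 + R/(((-77 - 72)*(-83)))) + 47371) = 1/((-6669/12222 + 29086/(((-77 - 72)*(-83)))) + 47371) = 1/((-6669*1/12222 + 29086/((-149*(-83)))) + 47371) = 1/((-741/1358 + 29086/12367) + 47371) = 1/(30334841/16794386 + 47371) = 1/(795597194047/16794386) = 16794386/795597194047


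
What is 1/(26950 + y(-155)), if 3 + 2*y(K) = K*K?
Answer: 1/38961 ≈ 2.5667e-5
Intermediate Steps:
y(K) = -3/2 + K²/2 (y(K) = -3/2 + (K*K)/2 = -3/2 + K²/2)
1/(26950 + y(-155)) = 1/(26950 + (-3/2 + (½)*(-155)²)) = 1/(26950 + (-3/2 + (½)*24025)) = 1/(26950 + (-3/2 + 24025/2)) = 1/(26950 + 12011) = 1/38961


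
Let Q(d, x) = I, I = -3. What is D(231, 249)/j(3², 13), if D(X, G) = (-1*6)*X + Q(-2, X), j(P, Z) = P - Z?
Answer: 1389/4 ≈ 347.25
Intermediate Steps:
Q(d, x) = -3
D(X, G) = -3 - 6*X (D(X, G) = (-1*6)*X - 3 = -6*X - 3 = -3 - 6*X)
D(231, 249)/j(3², 13) = (-3 - 6*231)/(3² - 1*13) = (-3 - 1386)/(9 - 13) = -1389/(-4) = -1389*(-¼) = 1389/4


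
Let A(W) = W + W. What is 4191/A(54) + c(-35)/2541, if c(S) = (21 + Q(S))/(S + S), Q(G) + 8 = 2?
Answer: 8282795/213444 ≈ 38.805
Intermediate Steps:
Q(G) = -6 (Q(G) = -8 + 2 = -6)
A(W) = 2*W
c(S) = 15/(2*S) (c(S) = (21 - 6)/(S + S) = 15/((2*S)) = 15*(1/(2*S)) = 15/(2*S))
4191/A(54) + c(-35)/2541 = 4191/((2*54)) + ((15/2)/(-35))/2541 = 4191/108 + ((15/2)*(-1/35))*(1/2541) = 4191*(1/108) - 3/14*1/2541 = 1397/36 - 1/11858 = 8282795/213444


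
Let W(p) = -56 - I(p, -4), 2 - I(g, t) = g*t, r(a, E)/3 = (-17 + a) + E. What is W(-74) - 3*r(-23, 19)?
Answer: 427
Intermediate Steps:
r(a, E) = -51 + 3*E + 3*a (r(a, E) = 3*((-17 + a) + E) = 3*(-17 + E + a) = -51 + 3*E + 3*a)
I(g, t) = 2 - g*t
W(p) = -58 - 4*p (W(p) = -56 - (2 - 1*p*(-4)) = -56 - (2 + 4*p) = -56 + (-2 - 4*p) = -58 - 4*p)
W(-74) - 3*r(-23, 19) = (-58 - 4*(-74)) - 3*(-51 + 3*19 + 3*(-23)) = (-58 + 296) - 3*(-51 + 57 - 69) = 238 - 3*(-63) = 238 - 1*(-189) = 238 + 189 = 427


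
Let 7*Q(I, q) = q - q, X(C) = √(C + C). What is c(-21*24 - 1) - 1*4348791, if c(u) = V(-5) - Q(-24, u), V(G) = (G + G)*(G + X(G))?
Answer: -4348741 - 10*I*√10 ≈ -4.3487e+6 - 31.623*I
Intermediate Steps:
X(C) = √2*√C (X(C) = √(2*C) = √2*√C)
Q(I, q) = 0 (Q(I, q) = (q - q)/7 = (⅐)*0 = 0)
V(G) = 2*G*(G + √2*√G) (V(G) = (G + G)*(G + √2*√G) = (2*G)*(G + √2*√G) = 2*G*(G + √2*√G))
c(u) = 50 - 10*I*√10 (c(u) = 2*(-5)*(-5 + √2*√(-5)) - 1*0 = 2*(-5)*(-5 + √2*(I*√5)) + 0 = 2*(-5)*(-5 + I*√10) + 0 = (50 - 10*I*√10) + 0 = 50 - 10*I*√10)
c(-21*24 - 1) - 1*4348791 = (50 - 10*I*√10) - 1*4348791 = (50 - 10*I*√10) - 4348791 = -4348741 - 10*I*√10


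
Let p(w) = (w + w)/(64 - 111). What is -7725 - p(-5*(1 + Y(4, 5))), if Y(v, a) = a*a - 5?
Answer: -363285/47 ≈ -7729.5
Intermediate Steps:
Y(v, a) = -5 + a² (Y(v, a) = a² - 5 = -5 + a²)
p(w) = -2*w/47 (p(w) = (2*w)/(-47) = (2*w)*(-1/47) = -2*w/47)
-7725 - p(-5*(1 + Y(4, 5))) = -7725 - (-2)*(-5*(1 + (-5 + 5²)))/47 = -7725 - (-2)*(-5*(1 + (-5 + 25)))/47 = -7725 - (-2)*(-5*(1 + 20))/47 = -7725 - (-2)*(-5*21)/47 = -7725 - (-2)*(-105)/47 = -7725 - 1*210/47 = -7725 - 210/47 = -363285/47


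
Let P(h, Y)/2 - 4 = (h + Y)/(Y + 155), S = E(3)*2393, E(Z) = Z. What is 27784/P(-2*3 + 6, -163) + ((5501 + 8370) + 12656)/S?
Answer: 267672703/466635 ≈ 573.62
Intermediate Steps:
S = 7179 (S = 3*2393 = 7179)
P(h, Y) = 8 + 2*(Y + h)/(155 + Y) (P(h, Y) = 8 + 2*((h + Y)/(Y + 155)) = 8 + 2*((Y + h)/(155 + Y)) = 8 + 2*(Y + h)/(155 + Y))
27784/P(-2*3 + 6, -163) + ((5501 + 8370) + 12656)/S = 27784/((2*(620 + (-2*3 + 6) + 5*(-163))/(155 - 163))) + ((5501 + 8370) + 12656)/7179 = 27784/((2*(620 + (-6 + 6) - 815)/(-8))) + (13871 + 12656)*(1/7179) = 27784/((2*(-1/8)*(620 + 0 - 815))) + 26527*(1/7179) = 27784/((2*(-1/8)*(-195))) + 26527/7179 = 27784/(195/4) + 26527/7179 = 27784*(4/195) + 26527/7179 = 111136/195 + 26527/7179 = 267672703/466635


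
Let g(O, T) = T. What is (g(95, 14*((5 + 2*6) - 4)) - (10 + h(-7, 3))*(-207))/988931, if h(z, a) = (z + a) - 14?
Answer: -1474/988931 ≈ -0.0014905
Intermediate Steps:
h(z, a) = -14 + a + z (h(z, a) = (a + z) - 14 = -14 + a + z)
(g(95, 14*((5 + 2*6) - 4)) - (10 + h(-7, 3))*(-207))/988931 = (14*((5 + 2*6) - 4) - (10 + (-14 + 3 - 7))*(-207))/988931 = (14*((5 + 12) - 4) - (10 - 18)*(-207))*(1/988931) = (14*(17 - 4) - (-8)*(-207))*(1/988931) = (14*13 - 1*1656)*(1/988931) = (182 - 1656)*(1/988931) = -1474*1/988931 = -1474/988931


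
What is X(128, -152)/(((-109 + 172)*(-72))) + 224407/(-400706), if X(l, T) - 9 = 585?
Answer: -11628977/16829652 ≈ -0.69098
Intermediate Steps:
X(l, T) = 594 (X(l, T) = 9 + 585 = 594)
X(128, -152)/(((-109 + 172)*(-72))) + 224407/(-400706) = 594/(((-109 + 172)*(-72))) + 224407/(-400706) = 594/((63*(-72))) + 224407*(-1/400706) = 594/(-4536) - 224407/400706 = 594*(-1/4536) - 224407/400706 = -11/84 - 224407/400706 = -11628977/16829652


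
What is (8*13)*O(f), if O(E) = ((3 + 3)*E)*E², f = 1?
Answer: 624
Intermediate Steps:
O(E) = 6*E³ (O(E) = (6*E)*E² = 6*E³)
(8*13)*O(f) = (8*13)*(6*1³) = 104*(6*1) = 104*6 = 624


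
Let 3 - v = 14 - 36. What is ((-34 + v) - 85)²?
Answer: 8836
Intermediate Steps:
v = 25 (v = 3 - (14 - 36) = 3 - 1*(-22) = 3 + 22 = 25)
((-34 + v) - 85)² = ((-34 + 25) - 85)² = (-9 - 85)² = (-94)² = 8836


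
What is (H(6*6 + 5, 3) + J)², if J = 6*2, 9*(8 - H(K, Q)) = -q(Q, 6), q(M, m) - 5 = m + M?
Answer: 37636/81 ≈ 464.64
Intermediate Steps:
q(M, m) = 5 + M + m (q(M, m) = 5 + (m + M) = 5 + (M + m) = 5 + M + m)
H(K, Q) = 83/9 + Q/9 (H(K, Q) = 8 - (-1)*(5 + Q + 6)/9 = 8 - (-1)*(11 + Q)/9 = 8 - (-11 - Q)/9 = 8 + (11/9 + Q/9) = 83/9 + Q/9)
J = 12
(H(6*6 + 5, 3) + J)² = ((83/9 + (⅑)*3) + 12)² = ((83/9 + ⅓) + 12)² = (86/9 + 12)² = (194/9)² = 37636/81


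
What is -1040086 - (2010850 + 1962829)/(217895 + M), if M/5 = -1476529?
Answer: -181754931581/174750 ≈ -1.0401e+6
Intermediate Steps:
M = -7382645 (M = 5*(-1476529) = -7382645)
-1040086 - (2010850 + 1962829)/(217895 + M) = -1040086 - (2010850 + 1962829)/(217895 - 7382645) = -1040086 - 3973679/(-7164750) = -1040086 - 3973679*(-1)/7164750 = -1040086 - 1*(-96919/174750) = -1040086 + 96919/174750 = -181754931581/174750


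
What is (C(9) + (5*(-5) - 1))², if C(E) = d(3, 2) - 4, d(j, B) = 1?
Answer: 841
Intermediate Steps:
C(E) = -3 (C(E) = 1 - 4 = -3)
(C(9) + (5*(-5) - 1))² = (-3 + (5*(-5) - 1))² = (-3 + (-25 - 1))² = (-3 - 26)² = (-29)² = 841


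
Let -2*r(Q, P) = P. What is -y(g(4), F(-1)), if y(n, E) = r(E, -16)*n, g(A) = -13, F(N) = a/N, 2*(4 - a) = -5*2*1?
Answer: 104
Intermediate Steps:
a = 9 (a = 4 - (-5*2)/2 = 4 - (-5) = 4 - ½*(-10) = 4 + 5 = 9)
r(Q, P) = -P/2
F(N) = 9/N
y(n, E) = 8*n (y(n, E) = (-½*(-16))*n = 8*n)
-y(g(4), F(-1)) = -8*(-13) = -1*(-104) = 104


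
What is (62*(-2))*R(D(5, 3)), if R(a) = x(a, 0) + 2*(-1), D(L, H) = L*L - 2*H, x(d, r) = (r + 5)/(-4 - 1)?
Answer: 372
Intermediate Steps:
x(d, r) = -1 - r/5 (x(d, r) = (5 + r)/(-5) = (5 + r)*(-⅕) = -1 - r/5)
D(L, H) = L² - 2*H
R(a) = -3 (R(a) = (-1 - ⅕*0) + 2*(-1) = (-1 + 0) - 2 = -1 - 2 = -3)
(62*(-2))*R(D(5, 3)) = (62*(-2))*(-3) = -124*(-3) = 372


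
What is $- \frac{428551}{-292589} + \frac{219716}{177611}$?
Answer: $\frac{20057408055}{7423860697} \approx 2.7017$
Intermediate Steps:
$- \frac{428551}{-292589} + \frac{219716}{177611} = \left(-428551\right) \left(- \frac{1}{292589}\right) + 219716 \cdot \frac{1}{177611} = \frac{428551}{292589} + \frac{31388}{25373} = \frac{20057408055}{7423860697}$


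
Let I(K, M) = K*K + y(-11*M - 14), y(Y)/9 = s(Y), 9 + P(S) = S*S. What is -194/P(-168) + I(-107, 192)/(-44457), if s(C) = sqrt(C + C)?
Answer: -110552731/418118085 - 6*I*sqrt(1063)/14819 ≈ -0.26441 - 0.013201*I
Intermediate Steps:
P(S) = -9 + S**2 (P(S) = -9 + S*S = -9 + S**2)
s(C) = sqrt(2)*sqrt(C) (s(C) = sqrt(2*C) = sqrt(2)*sqrt(C))
y(Y) = 9*sqrt(2)*sqrt(Y) (y(Y) = 9*(sqrt(2)*sqrt(Y)) = 9*sqrt(2)*sqrt(Y))
I(K, M) = K**2 + 9*sqrt(2)*sqrt(-14 - 11*M) (I(K, M) = K*K + 9*sqrt(2)*sqrt(-11*M - 14) = K**2 + 9*sqrt(2)*sqrt(-14 - 11*M))
-194/P(-168) + I(-107, 192)/(-44457) = -194/(-9 + (-168)**2) + ((-107)**2 + 9*sqrt(-28 - 22*192))/(-44457) = -194/(-9 + 28224) + (11449 + 9*sqrt(-28 - 4224))*(-1/44457) = -194/28215 + (11449 + 9*sqrt(-4252))*(-1/44457) = -194*1/28215 + (11449 + 9*(2*I*sqrt(1063)))*(-1/44457) = -194/28215 + (11449 + 18*I*sqrt(1063))*(-1/44457) = -194/28215 + (-11449/44457 - 6*I*sqrt(1063)/14819) = -110552731/418118085 - 6*I*sqrt(1063)/14819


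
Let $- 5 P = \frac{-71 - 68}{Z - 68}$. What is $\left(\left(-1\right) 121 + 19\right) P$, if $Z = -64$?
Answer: $\frac{2363}{110} \approx 21.482$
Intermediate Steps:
$P = - \frac{139}{660}$ ($P = - \frac{\left(-71 - 68\right) \frac{1}{-64 - 68}}{5} = - \frac{\left(-139\right) \frac{1}{-132}}{5} = - \frac{\left(-139\right) \left(- \frac{1}{132}\right)}{5} = \left(- \frac{1}{5}\right) \frac{139}{132} = - \frac{139}{660} \approx -0.21061$)
$\left(\left(-1\right) 121 + 19\right) P = \left(\left(-1\right) 121 + 19\right) \left(- \frac{139}{660}\right) = \left(-121 + 19\right) \left(- \frac{139}{660}\right) = \left(-102\right) \left(- \frac{139}{660}\right) = \frac{2363}{110}$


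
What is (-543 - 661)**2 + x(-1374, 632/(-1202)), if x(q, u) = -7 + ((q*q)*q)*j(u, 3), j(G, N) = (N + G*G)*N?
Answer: -9208947080971839/361201 ≈ -2.5495e+10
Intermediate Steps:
j(G, N) = N*(N + G**2) (j(G, N) = (N + G**2)*N = N*(N + G**2))
x(q, u) = -7 + q**3*(9 + 3*u**2) (x(q, u) = -7 + ((q*q)*q)*(3*(3 + u**2)) = -7 + (q**2*q)*(9 + 3*u**2) = -7 + q**3*(9 + 3*u**2))
(-543 - 661)**2 + x(-1374, 632/(-1202)) = (-543 - 661)**2 + (-7 + 3*(-1374)**3*(3 + (632/(-1202))**2)) = (-1204)**2 + (-7 + 3*(-2593941624)*(3 + (632*(-1/1202))**2)) = 1449616 + (-7 + 3*(-2593941624)*(3 + (-316/601)**2)) = 1449616 + (-7 + 3*(-2593941624)*(3 + 99856/361201)) = 1449616 + (-7 + 3*(-2593941624)*(1183459/361201)) = 1449616 + (-7 - 9209470681192248/361201) = 1449616 - 9209470683720655/361201 = -9208947080971839/361201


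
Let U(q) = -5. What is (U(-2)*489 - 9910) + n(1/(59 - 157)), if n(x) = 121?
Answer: -12234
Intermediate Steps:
(U(-2)*489 - 9910) + n(1/(59 - 157)) = (-5*489 - 9910) + 121 = (-2445 - 9910) + 121 = -12355 + 121 = -12234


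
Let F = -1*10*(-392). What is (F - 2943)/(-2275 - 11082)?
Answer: -977/13357 ≈ -0.073145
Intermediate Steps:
F = 3920 (F = -10*(-392) = 3920)
(F - 2943)/(-2275 - 11082) = (3920 - 2943)/(-2275 - 11082) = 977/(-13357) = 977*(-1/13357) = -977/13357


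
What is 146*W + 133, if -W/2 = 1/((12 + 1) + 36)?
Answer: 6225/49 ≈ 127.04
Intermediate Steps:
W = -2/49 (W = -2/((12 + 1) + 36) = -2/(13 + 36) = -2/49 ≈ -0.040816)
146*W + 133 = 146*(-2/49) + 133 = -292/49 + 133 = 6225/49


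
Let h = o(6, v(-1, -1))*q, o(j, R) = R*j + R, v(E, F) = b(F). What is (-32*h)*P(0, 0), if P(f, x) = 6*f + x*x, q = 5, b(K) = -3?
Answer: 0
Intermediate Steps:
v(E, F) = -3
o(j, R) = R + R*j
h = -105 (h = -3*(1 + 6)*5 = -3*7*5 = -21*5 = -105)
P(f, x) = x² + 6*f (P(f, x) = 6*f + x² = x² + 6*f)
(-32*h)*P(0, 0) = (-32*(-105))*(0² + 6*0) = 3360*(0 + 0) = 3360*0 = 0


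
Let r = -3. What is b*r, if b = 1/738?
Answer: -1/246 ≈ -0.0040650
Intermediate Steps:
b = 1/738 ≈ 0.0013550
b*r = (1/738)*(-3) = -1/246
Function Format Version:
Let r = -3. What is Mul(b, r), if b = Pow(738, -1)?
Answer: Rational(-1, 246) ≈ -0.0040650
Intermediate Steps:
b = Rational(1, 738) ≈ 0.0013550
Mul(b, r) = Mul(Rational(1, 738), -3) = Rational(-1, 246)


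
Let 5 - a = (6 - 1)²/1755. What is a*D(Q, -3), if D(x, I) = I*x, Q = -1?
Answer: 1750/117 ≈ 14.957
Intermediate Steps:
a = 1750/351 (a = 5 - (6 - 1)²/1755 = 5 - 5²/1755 = 5 - 25/1755 = 5 - 1*5/351 = 5 - 5/351 = 1750/351 ≈ 4.9858)
a*D(Q, -3) = 1750*(-3*(-1))/351 = (1750/351)*3 = 1750/117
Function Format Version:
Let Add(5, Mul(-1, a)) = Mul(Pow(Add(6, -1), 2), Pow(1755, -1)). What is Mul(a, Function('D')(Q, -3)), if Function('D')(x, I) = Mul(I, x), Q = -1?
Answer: Rational(1750, 117) ≈ 14.957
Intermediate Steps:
a = Rational(1750, 351) (a = Add(5, Mul(-1, Mul(Pow(Add(6, -1), 2), Pow(1755, -1)))) = Add(5, Mul(-1, Mul(Pow(5, 2), Rational(1, 1755)))) = Add(5, Mul(-1, Mul(25, Rational(1, 1755)))) = Add(5, Mul(-1, Rational(5, 351))) = Add(5, Rational(-5, 351)) = Rational(1750, 351) ≈ 4.9858)
Mul(a, Function('D')(Q, -3)) = Mul(Rational(1750, 351), Mul(-3, -1)) = Mul(Rational(1750, 351), 3) = Rational(1750, 117)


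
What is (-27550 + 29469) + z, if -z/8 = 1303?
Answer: -8505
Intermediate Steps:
z = -10424 (z = -8*1303 = -10424)
(-27550 + 29469) + z = (-27550 + 29469) - 10424 = 1919 - 10424 = -8505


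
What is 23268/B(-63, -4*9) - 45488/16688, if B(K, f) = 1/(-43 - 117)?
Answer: -3882966683/1043 ≈ -3.7229e+6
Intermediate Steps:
B(K, f) = -1/160 (B(K, f) = 1/(-160) = -1/160)
23268/B(-63, -4*9) - 45488/16688 = 23268/(-1/160) - 45488/16688 = 23268*(-160) - 45488*1/16688 = -3722880 - 2843/1043 = -3882966683/1043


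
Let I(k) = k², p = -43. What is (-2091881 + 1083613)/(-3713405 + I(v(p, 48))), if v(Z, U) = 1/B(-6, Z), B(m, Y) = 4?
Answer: 16132288/59414479 ≈ 0.27152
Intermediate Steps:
v(Z, U) = ¼ (v(Z, U) = 1/4 = ¼)
(-2091881 + 1083613)/(-3713405 + I(v(p, 48))) = (-2091881 + 1083613)/(-3713405 + (¼)²) = -1008268/(-3713405 + 1/16) = -1008268/(-59414479/16) = -1008268*(-16/59414479) = 16132288/59414479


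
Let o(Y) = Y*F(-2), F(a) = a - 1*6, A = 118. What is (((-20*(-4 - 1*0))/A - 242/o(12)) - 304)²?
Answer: 725680793161/8020224 ≈ 90481.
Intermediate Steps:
F(a) = -6 + a (F(a) = a - 6 = -6 + a)
o(Y) = -8*Y (o(Y) = Y*(-6 - 2) = Y*(-8) = -8*Y)
(((-20*(-4 - 1*0))/A - 242/o(12)) - 304)² = ((-20*(-4 - 1*0)/118 - 242/((-8*12))) - 304)² = ((-20*(-4 + 0)*(1/118) - 242/(-96)) - 304)² = ((-20*(-4)*(1/118) - 242*(-1/96)) - 304)² = ((80*(1/118) + 121/48) - 304)² = ((40/59 + 121/48) - 304)² = (9059/2832 - 304)² = (-851869/2832)² = 725680793161/8020224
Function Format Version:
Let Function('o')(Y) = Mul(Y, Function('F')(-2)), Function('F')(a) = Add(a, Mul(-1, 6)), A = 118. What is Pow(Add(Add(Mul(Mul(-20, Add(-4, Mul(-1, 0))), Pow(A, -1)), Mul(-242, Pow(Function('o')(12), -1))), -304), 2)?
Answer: Rational(725680793161, 8020224) ≈ 90481.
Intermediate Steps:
Function('F')(a) = Add(-6, a) (Function('F')(a) = Add(a, -6) = Add(-6, a))
Function('o')(Y) = Mul(-8, Y) (Function('o')(Y) = Mul(Y, Add(-6, -2)) = Mul(Y, -8) = Mul(-8, Y))
Pow(Add(Add(Mul(Mul(-20, Add(-4, Mul(-1, 0))), Pow(A, -1)), Mul(-242, Pow(Function('o')(12), -1))), -304), 2) = Pow(Add(Add(Mul(Mul(-20, Add(-4, Mul(-1, 0))), Pow(118, -1)), Mul(-242, Pow(Mul(-8, 12), -1))), -304), 2) = Pow(Add(Add(Mul(Mul(-20, Add(-4, 0)), Rational(1, 118)), Mul(-242, Pow(-96, -1))), -304), 2) = Pow(Add(Add(Mul(Mul(-20, -4), Rational(1, 118)), Mul(-242, Rational(-1, 96))), -304), 2) = Pow(Add(Add(Mul(80, Rational(1, 118)), Rational(121, 48)), -304), 2) = Pow(Add(Add(Rational(40, 59), Rational(121, 48)), -304), 2) = Pow(Add(Rational(9059, 2832), -304), 2) = Pow(Rational(-851869, 2832), 2) = Rational(725680793161, 8020224)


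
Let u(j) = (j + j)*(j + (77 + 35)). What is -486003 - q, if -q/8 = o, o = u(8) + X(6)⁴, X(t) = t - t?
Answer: -470643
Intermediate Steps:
X(t) = 0
u(j) = 2*j*(112 + j) (u(j) = (2*j)*(j + 112) = (2*j)*(112 + j) = 2*j*(112 + j))
o = 1920 (o = 2*8*(112 + 8) + 0⁴ = 2*8*120 + 0 = 1920 + 0 = 1920)
q = -15360 (q = -8*1920 = -15360)
-486003 - q = -486003 - 1*(-15360) = -486003 + 15360 = -470643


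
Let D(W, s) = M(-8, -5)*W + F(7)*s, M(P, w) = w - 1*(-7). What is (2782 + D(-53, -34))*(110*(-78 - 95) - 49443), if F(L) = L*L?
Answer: -69157730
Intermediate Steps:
M(P, w) = 7 + w (M(P, w) = w + 7 = 7 + w)
F(L) = L²
D(W, s) = 2*W + 49*s (D(W, s) = (7 - 5)*W + 7²*s = 2*W + 49*s)
(2782 + D(-53, -34))*(110*(-78 - 95) - 49443) = (2782 + (2*(-53) + 49*(-34)))*(110*(-78 - 95) - 49443) = (2782 + (-106 - 1666))*(110*(-173) - 49443) = (2782 - 1772)*(-19030 - 49443) = 1010*(-68473) = -69157730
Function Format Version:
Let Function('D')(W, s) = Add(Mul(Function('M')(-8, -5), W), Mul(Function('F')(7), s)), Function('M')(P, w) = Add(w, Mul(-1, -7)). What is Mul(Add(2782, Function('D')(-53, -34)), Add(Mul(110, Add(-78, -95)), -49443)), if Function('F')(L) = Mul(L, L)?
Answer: -69157730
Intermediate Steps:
Function('M')(P, w) = Add(7, w) (Function('M')(P, w) = Add(w, 7) = Add(7, w))
Function('F')(L) = Pow(L, 2)
Function('D')(W, s) = Add(Mul(2, W), Mul(49, s)) (Function('D')(W, s) = Add(Mul(Add(7, -5), W), Mul(Pow(7, 2), s)) = Add(Mul(2, W), Mul(49, s)))
Mul(Add(2782, Function('D')(-53, -34)), Add(Mul(110, Add(-78, -95)), -49443)) = Mul(Add(2782, Add(Mul(2, -53), Mul(49, -34))), Add(Mul(110, Add(-78, -95)), -49443)) = Mul(Add(2782, Add(-106, -1666)), Add(Mul(110, -173), -49443)) = Mul(Add(2782, -1772), Add(-19030, -49443)) = Mul(1010, -68473) = -69157730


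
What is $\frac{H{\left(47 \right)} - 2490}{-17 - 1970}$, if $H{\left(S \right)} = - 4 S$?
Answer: $\frac{2678}{1987} \approx 1.3478$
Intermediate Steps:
$\frac{H{\left(47 \right)} - 2490}{-17 - 1970} = \frac{\left(-4\right) 47 - 2490}{-17 - 1970} = \frac{-188 - 2490}{-1987} = \left(-2678\right) \left(- \frac{1}{1987}\right) = \frac{2678}{1987}$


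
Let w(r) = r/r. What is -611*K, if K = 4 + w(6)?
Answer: -3055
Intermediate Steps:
w(r) = 1
K = 5 (K = 4 + 1 = 5)
-611*K = -611*5 = -3055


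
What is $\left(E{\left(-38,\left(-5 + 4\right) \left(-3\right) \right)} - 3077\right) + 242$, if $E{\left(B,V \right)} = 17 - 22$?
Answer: $-2840$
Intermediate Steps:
$E{\left(B,V \right)} = -5$ ($E{\left(B,V \right)} = 17 - 22 = -5$)
$\left(E{\left(-38,\left(-5 + 4\right) \left(-3\right) \right)} - 3077\right) + 242 = \left(-5 - 3077\right) + 242 = -3082 + 242 = -2840$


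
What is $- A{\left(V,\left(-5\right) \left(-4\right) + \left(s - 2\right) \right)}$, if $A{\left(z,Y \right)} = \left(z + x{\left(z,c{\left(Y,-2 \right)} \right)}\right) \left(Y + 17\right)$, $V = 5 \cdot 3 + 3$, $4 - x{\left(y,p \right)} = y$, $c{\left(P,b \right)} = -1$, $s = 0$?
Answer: $-140$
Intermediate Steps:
$x{\left(y,p \right)} = 4 - y$
$V = 18$ ($V = 15 + 3 = 18$)
$A{\left(z,Y \right)} = 68 + 4 Y$ ($A{\left(z,Y \right)} = \left(z - \left(-4 + z\right)\right) \left(Y + 17\right) = 4 \left(17 + Y\right) = 68 + 4 Y$)
$- A{\left(V,\left(-5\right) \left(-4\right) + \left(s - 2\right) \right)} = - (68 + 4 \left(\left(-5\right) \left(-4\right) + \left(0 - 2\right)\right)) = - (68 + 4 \left(20 + \left(0 - 2\right)\right)) = - (68 + 4 \left(20 - 2\right)) = - (68 + 4 \cdot 18) = - (68 + 72) = \left(-1\right) 140 = -140$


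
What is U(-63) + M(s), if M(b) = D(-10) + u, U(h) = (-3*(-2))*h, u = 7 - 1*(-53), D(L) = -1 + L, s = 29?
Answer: -329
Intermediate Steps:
u = 60 (u = 7 + 53 = 60)
U(h) = 6*h
M(b) = 49 (M(b) = (-1 - 10) + 60 = -11 + 60 = 49)
U(-63) + M(s) = 6*(-63) + 49 = -378 + 49 = -329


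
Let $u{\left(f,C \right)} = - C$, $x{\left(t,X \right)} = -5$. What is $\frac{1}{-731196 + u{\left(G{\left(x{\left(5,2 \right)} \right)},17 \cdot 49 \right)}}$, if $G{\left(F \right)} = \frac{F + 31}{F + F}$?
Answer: $- \frac{1}{732029} \approx -1.3661 \cdot 10^{-6}$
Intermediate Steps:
$G{\left(F \right)} = \frac{31 + F}{2 F}$
$\frac{1}{-731196 + u{\left(G{\left(x{\left(5,2 \right)} \right)},17 \cdot 49 \right)}} = \frac{1}{-731196 - 17 \cdot 49} = \frac{1}{-731196 - 833} = \frac{1}{-732029} = - \frac{1}{732029}$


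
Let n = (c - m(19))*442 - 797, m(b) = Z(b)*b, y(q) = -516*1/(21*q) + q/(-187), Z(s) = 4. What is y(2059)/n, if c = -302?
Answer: 29708531/452456513663 ≈ 6.5661e-5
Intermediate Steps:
y(q) = -172/(7*q) - q/187 (y(q) = -516*1/(21*q) + q*(-1/187) = -172/(7*q) - q/187)
m(b) = 4*b
n = -167873 (n = (-302 - 4*19)*442 - 797 = (-302 - 1*76)*442 - 797 = (-302 - 76)*442 - 797 = -378*442 - 797 = -167076 - 797 = -167873)
y(2059)/n = (-172/7/2059 - 1/187*2059)/(-167873) = (-172/7*1/2059 - 2059/187)*(-1/167873) = (-172/14413 - 2059/187)*(-1/167873) = -29708531/2695231*(-1/167873) = 29708531/452456513663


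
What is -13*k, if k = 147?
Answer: -1911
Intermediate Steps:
-13*k = -13*147 = -1911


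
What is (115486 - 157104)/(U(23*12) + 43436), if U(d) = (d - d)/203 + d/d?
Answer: -41618/43437 ≈ -0.95812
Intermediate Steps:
U(d) = 1 (U(d) = 0*(1/203) + 1 = 0 + 1 = 1)
(115486 - 157104)/(U(23*12) + 43436) = (115486 - 157104)/(1 + 43436) = -41618/43437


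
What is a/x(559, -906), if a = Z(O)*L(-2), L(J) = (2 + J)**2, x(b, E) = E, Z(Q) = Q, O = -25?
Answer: 0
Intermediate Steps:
a = 0 (a = -25*(2 - 2)**2 = -25*0**2 = -25*0 = 0)
a/x(559, -906) = 0/(-906) = 0*(-1/906) = 0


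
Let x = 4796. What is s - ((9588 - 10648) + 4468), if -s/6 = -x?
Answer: 25368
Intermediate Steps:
s = 28776 (s = -(-6)*4796 = -6*(-4796) = 28776)
s - ((9588 - 10648) + 4468) = 28776 - ((9588 - 10648) + 4468) = 28776 - (-1060 + 4468) = 28776 - 1*3408 = 28776 - 3408 = 25368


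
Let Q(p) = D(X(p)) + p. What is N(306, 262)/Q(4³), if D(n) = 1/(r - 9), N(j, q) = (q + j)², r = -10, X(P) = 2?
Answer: 6129856/1215 ≈ 5045.1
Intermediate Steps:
N(j, q) = (j + q)²
D(n) = -1/19 (D(n) = 1/(-10 - 9) = 1/(-19) = -1/19)
Q(p) = -1/19 + p
N(306, 262)/Q(4³) = (306 + 262)²/(-1/19 + 4³) = 568²/(-1/19 + 64) = 322624/(1215/19) = 322624*(19/1215) = 6129856/1215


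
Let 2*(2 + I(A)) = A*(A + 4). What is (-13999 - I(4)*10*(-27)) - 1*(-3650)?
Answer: -6569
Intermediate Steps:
I(A) = -2 + A*(4 + A)/2 (I(A) = -2 + (A*(A + 4))/2 = -2 + (A*(4 + A))/2 = -2 + A*(4 + A)/2)
(-13999 - I(4)*10*(-27)) - 1*(-3650) = (-13999 - (-2 + (½)*4² + 2*4)*10*(-27)) - 1*(-3650) = (-13999 - (-2 + (½)*16 + 8)*10*(-27)) + 3650 = (-13999 - (-2 + 8 + 8)*10*(-27)) + 3650 = (-13999 - 14*10*(-27)) + 3650 = (-13999 - 140*(-27)) + 3650 = (-13999 - 1*(-3780)) + 3650 = (-13999 + 3780) + 3650 = -10219 + 3650 = -6569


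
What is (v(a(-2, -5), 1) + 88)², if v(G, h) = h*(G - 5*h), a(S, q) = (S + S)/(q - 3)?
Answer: 27889/4 ≈ 6972.3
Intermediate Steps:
a(S, q) = 2*S/(-3 + q) (a(S, q) = (2*S)/(-3 + q) = 2*S/(-3 + q))
(v(a(-2, -5), 1) + 88)² = (1*(2*(-2)/(-3 - 5) - 5*1) + 88)² = (1*(2*(-2)/(-8) - 5) + 88)² = (1*(2*(-2)*(-⅛) - 5) + 88)² = (1*(½ - 5) + 88)² = (1*(-9/2) + 88)² = (-9/2 + 88)² = (167/2)² = 27889/4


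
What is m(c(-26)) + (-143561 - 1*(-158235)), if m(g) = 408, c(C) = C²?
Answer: 15082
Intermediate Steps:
m(c(-26)) + (-143561 - 1*(-158235)) = 408 + (-143561 - 1*(-158235)) = 408 + (-143561 + 158235) = 408 + 14674 = 15082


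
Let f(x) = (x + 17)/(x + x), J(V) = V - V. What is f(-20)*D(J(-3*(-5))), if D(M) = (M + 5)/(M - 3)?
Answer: -1/8 ≈ -0.12500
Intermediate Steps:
J(V) = 0
f(x) = (17 + x)/(2*x) (f(x) = (17 + x)/((2*x)) = (17 + x)*(1/(2*x)) = (17 + x)/(2*x))
D(M) = (5 + M)/(-3 + M)
f(-20)*D(J(-3*(-5))) = ((1/2)*(17 - 20)/(-20))*((5 + 0)/(-3 + 0)) = ((1/2)*(-1/20)*(-3))*(5/(-3)) = 3*(-1/3*5)/40 = (3/40)*(-5/3) = -1/8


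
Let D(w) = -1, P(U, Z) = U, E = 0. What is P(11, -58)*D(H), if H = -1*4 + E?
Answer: -11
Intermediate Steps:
H = -4 (H = -1*4 + 0 = -4 + 0 = -4)
P(11, -58)*D(H) = 11*(-1) = -11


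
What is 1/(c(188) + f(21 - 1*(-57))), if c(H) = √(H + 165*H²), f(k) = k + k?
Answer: -39/1451903 + √1457987/2903806 ≈ 0.00038896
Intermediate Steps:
f(k) = 2*k
1/(c(188) + f(21 - 1*(-57))) = 1/(√(188*(1 + 165*188)) + 2*(21 - 1*(-57))) = 1/(√(188*(1 + 31020)) + 2*(21 + 57)) = 1/(√(188*31021) + 2*78) = 1/(√5831948 + 156) = 1/(2*√1457987 + 156) = 1/(156 + 2*√1457987)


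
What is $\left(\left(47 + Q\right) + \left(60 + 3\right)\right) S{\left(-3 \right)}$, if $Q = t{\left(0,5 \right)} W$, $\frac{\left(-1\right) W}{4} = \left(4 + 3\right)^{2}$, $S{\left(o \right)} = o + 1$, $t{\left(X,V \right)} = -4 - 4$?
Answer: $-3356$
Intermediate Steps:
$t{\left(X,V \right)} = -8$
$S{\left(o \right)} = 1 + o$
$W = -196$ ($W = - 4 \left(4 + 3\right)^{2} = - 4 \cdot 7^{2} = \left(-4\right) 49 = -196$)
$Q = 1568$ ($Q = \left(-8\right) \left(-196\right) = 1568$)
$\left(\left(47 + Q\right) + \left(60 + 3\right)\right) S{\left(-3 \right)} = \left(\left(47 + 1568\right) + \left(60 + 3\right)\right) \left(1 - 3\right) = \left(1615 + 63\right) \left(-2\right) = 1678 \left(-2\right) = -3356$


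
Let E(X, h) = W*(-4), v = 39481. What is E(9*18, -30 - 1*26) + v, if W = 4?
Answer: 39465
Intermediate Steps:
E(X, h) = -16 (E(X, h) = 4*(-4) = -16)
E(9*18, -30 - 1*26) + v = -16 + 39481 = 39465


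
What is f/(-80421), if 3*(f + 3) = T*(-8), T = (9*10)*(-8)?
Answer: -639/26807 ≈ -0.023837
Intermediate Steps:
T = -720 (T = 90*(-8) = -720)
f = 1917 (f = -3 + (-720*(-8))/3 = -3 + (⅓)*5760 = -3 + 1920 = 1917)
f/(-80421) = 1917/(-80421) = 1917*(-1/80421) = -639/26807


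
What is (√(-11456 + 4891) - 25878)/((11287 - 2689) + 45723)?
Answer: -454/953 + I*√6565/54321 ≈ -0.47639 + 0.0014916*I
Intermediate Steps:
(√(-11456 + 4891) - 25878)/((11287 - 2689) + 45723) = (√(-6565) - 25878)/(8598 + 45723) = (I*√6565 - 25878)/54321 = (-25878 + I*√6565)*(1/54321) = -454/953 + I*√6565/54321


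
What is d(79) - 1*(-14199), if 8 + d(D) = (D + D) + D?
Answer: 14428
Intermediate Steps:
d(D) = -8 + 3*D (d(D) = -8 + ((D + D) + D) = -8 + (2*D + D) = -8 + 3*D)
d(79) - 1*(-14199) = (-8 + 3*79) - 1*(-14199) = (-8 + 237) + 14199 = 229 + 14199 = 14428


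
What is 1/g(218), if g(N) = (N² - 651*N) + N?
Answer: -1/94176 ≈ -1.0618e-5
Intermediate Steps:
g(N) = N² - 650*N
1/g(218) = 1/(218*(-650 + 218)) = 1/(218*(-432)) = 1/(-94176) = -1/94176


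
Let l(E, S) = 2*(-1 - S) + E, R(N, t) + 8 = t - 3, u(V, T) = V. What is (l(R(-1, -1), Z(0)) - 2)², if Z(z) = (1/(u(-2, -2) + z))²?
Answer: 1089/4 ≈ 272.25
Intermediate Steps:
Z(z) = (-2 + z)⁻² (Z(z) = (1/(-2 + z))² = (-2 + z)⁻²)
R(N, t) = -11 + t (R(N, t) = -8 + (t - 3) = -8 + (-3 + t) = -11 + t)
l(E, S) = -2 + E - 2*S (l(E, S) = (-2 - 2*S) + E = -2 + E - 2*S)
(l(R(-1, -1), Z(0)) - 2)² = ((-2 + (-11 - 1) - 2/(-2 + 0)²) - 2)² = ((-2 - 12 - 2/(-2)²) - 2)² = ((-2 - 12 - 2*¼) - 2)² = ((-2 - 12 - ½) - 2)² = (-29/2 - 2)² = (-33/2)² = 1089/4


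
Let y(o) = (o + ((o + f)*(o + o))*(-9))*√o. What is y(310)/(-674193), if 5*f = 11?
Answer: 133982*√310/51861 ≈ 45.487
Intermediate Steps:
f = 11/5 (f = (⅕)*11 = 11/5 ≈ 2.2000)
y(o) = √o*(o - 18*o*(11/5 + o)) (y(o) = (o + ((o + 11/5)*(o + o))*(-9))*√o = (o + ((11/5 + o)*(2*o))*(-9))*√o = (o + (2*o*(11/5 + o))*(-9))*√o = (o - 18*o*(11/5 + o))*√o = √o*(o - 18*o*(11/5 + o)))
y(310)/(-674193) = (310^(3/2)*(-193 - 90*310)/5)/(-674193) = ((310*√310)*(-193 - 27900)/5)*(-1/674193) = ((⅕)*(310*√310)*(-28093))*(-1/674193) = -1741766*√310*(-1/674193) = 133982*√310/51861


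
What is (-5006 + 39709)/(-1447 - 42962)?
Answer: -34703/44409 ≈ -0.78144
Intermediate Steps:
(-5006 + 39709)/(-1447 - 42962) = 34703/(-44409) = 34703*(-1/44409) = -34703/44409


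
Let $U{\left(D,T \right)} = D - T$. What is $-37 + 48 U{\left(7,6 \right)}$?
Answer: $11$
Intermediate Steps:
$-37 + 48 U{\left(7,6 \right)} = -37 + 48 \left(7 - 6\right) = -37 + 48 \cdot 1 = -37 + 48 = 11$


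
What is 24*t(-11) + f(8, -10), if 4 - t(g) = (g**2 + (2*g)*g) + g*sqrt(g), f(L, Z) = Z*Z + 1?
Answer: -8515 + 264*I*sqrt(11) ≈ -8515.0 + 875.59*I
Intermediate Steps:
f(L, Z) = 1 + Z**2 (f(L, Z) = Z**2 + 1 = 1 + Z**2)
t(g) = 4 - g**(3/2) - 3*g**2 (t(g) = 4 - ((g**2 + (2*g)*g) + g*sqrt(g)) = 4 - ((g**2 + 2*g**2) + g**(3/2)) = 4 - (3*g**2 + g**(3/2)) = 4 - (g**(3/2) + 3*g**2) = 4 + (-g**(3/2) - 3*g**2) = 4 - g**(3/2) - 3*g**2)
24*t(-11) + f(8, -10) = 24*(4 - (-11)**(3/2) - 3*(-11)**2) + (1 + (-10)**2) = 24*(4 - (-11)*I*sqrt(11) - 3*121) + (1 + 100) = 24*(4 + 11*I*sqrt(11) - 363) + 101 = 24*(-359 + 11*I*sqrt(11)) + 101 = (-8616 + 264*I*sqrt(11)) + 101 = -8515 + 264*I*sqrt(11)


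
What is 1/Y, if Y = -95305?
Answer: -1/95305 ≈ -1.0493e-5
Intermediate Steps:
1/Y = 1/(-95305) = -1/95305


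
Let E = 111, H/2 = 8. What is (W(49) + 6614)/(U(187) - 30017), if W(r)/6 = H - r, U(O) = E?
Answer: -3208/14953 ≈ -0.21454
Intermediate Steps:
H = 16 (H = 2*8 = 16)
U(O) = 111
W(r) = 96 - 6*r (W(r) = 6*(16 - r) = 96 - 6*r)
(W(49) + 6614)/(U(187) - 30017) = ((96 - 6*49) + 6614)/(111 - 30017) = ((96 - 294) + 6614)/(-29906) = (-198 + 6614)*(-1/29906) = 6416*(-1/29906) = -3208/14953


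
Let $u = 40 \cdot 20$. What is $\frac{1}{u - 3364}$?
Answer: $- \frac{1}{2564} \approx -0.00039002$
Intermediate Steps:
$u = 800$
$\frac{1}{u - 3364} = \frac{1}{800 - 3364} = \frac{1}{-2564} = - \frac{1}{2564}$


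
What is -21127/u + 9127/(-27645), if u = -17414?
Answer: 425118337/481410030 ≈ 0.88307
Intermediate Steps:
-21127/u + 9127/(-27645) = -21127/(-17414) + 9127/(-27645) = -21127*(-1/17414) + 9127*(-1/27645) = 21127/17414 - 9127/27645 = 425118337/481410030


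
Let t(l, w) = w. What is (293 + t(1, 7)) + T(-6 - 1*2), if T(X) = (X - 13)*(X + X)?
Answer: 636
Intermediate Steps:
T(X) = 2*X*(-13 + X) (T(X) = (-13 + X)*(2*X) = 2*X*(-13 + X))
(293 + t(1, 7)) + T(-6 - 1*2) = (293 + 7) + 2*(-6 - 1*2)*(-13 + (-6 - 1*2)) = 300 + 2*(-6 - 2)*(-13 + (-6 - 2)) = 300 + 2*(-8)*(-13 - 8) = 300 + 2*(-8)*(-21) = 300 + 336 = 636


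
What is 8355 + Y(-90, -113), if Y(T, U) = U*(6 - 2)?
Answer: 7903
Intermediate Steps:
Y(T, U) = 4*U (Y(T, U) = U*4 = 4*U)
8355 + Y(-90, -113) = 8355 + 4*(-113) = 8355 - 452 = 7903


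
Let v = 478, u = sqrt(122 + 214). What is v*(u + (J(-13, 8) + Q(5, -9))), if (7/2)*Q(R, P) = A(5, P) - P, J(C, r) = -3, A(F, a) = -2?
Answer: -478 + 1912*sqrt(21) ≈ 8283.9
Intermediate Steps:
u = 4*sqrt(21) (u = sqrt(336) = 4*sqrt(21) ≈ 18.330)
Q(R, P) = -4/7 - 2*P/7 (Q(R, P) = 2*(-2 - P)/7 = -4/7 - 2*P/7)
v*(u + (J(-13, 8) + Q(5, -9))) = 478*(4*sqrt(21) + (-3 + (-4/7 - 2/7*(-9)))) = 478*(4*sqrt(21) + (-3 + (-4/7 + 18/7))) = 478*(4*sqrt(21) + (-3 + 2)) = 478*(4*sqrt(21) - 1) = 478*(-1 + 4*sqrt(21)) = -478 + 1912*sqrt(21)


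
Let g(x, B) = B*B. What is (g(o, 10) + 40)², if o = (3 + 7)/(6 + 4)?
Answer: 19600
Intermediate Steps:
o = 1 (o = 10/10 = 10*(⅒) = 1)
g(x, B) = B²
(g(o, 10) + 40)² = (10² + 40)² = (100 + 40)² = 140² = 19600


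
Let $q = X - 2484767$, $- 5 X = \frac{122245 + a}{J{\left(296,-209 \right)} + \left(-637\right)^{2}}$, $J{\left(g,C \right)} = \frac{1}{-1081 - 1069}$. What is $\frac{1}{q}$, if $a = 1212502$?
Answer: $- \frac{872403349}{2167719626225893} \approx -4.0245 \cdot 10^{-7}$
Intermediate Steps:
$J{\left(g,C \right)} = - \frac{1}{2150}$ ($J{\left(g,C \right)} = \frac{1}{-2150} = - \frac{1}{2150}$)
$X = - \frac{573941210}{872403349}$ ($X = - \frac{\left(122245 + 1212502\right) \frac{1}{- \frac{1}{2150} + \left(-637\right)^{2}}}{5} = - \frac{1334747 \frac{1}{- \frac{1}{2150} + 405769}}{5} = - \frac{1334747 \frac{1}{\frac{872403349}{2150}}}{5} = - \frac{1334747 \cdot \frac{2150}{872403349}}{5} = \left(- \frac{1}{5}\right) \frac{2869706050}{872403349} = - \frac{573941210}{872403349} \approx -0.65789$)
$q = - \frac{2167719626225893}{872403349}$ ($q = - \frac{573941210}{872403349} - 2484767 = - \frac{2167719626225893}{872403349} \approx -2.4848 \cdot 10^{6}$)
$\frac{1}{q} = \frac{1}{- \frac{2167719626225893}{872403349}} = - \frac{872403349}{2167719626225893}$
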